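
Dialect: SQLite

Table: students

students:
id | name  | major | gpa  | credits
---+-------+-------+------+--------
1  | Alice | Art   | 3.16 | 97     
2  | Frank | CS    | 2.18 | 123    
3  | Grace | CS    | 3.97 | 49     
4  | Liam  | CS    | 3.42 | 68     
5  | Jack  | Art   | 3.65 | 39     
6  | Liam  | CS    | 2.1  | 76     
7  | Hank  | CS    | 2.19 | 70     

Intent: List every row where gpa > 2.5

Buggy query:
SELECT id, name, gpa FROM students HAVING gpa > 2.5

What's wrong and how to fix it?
Bug: This is a non-aggregate query (no GROUP BY, no aggregates), so in SQLite the HAVING clause is invalid here; a row-level condition belongs in WHERE

Fix: Use WHERE for row-level filtering

Corrected query:
SELECT id, name, gpa FROM students WHERE gpa > 2.5

Result:
id | name  | gpa 
---+-------+-----
1  | Alice | 3.16
3  | Grace | 3.97
4  | Liam  | 3.42
5  | Jack  | 3.65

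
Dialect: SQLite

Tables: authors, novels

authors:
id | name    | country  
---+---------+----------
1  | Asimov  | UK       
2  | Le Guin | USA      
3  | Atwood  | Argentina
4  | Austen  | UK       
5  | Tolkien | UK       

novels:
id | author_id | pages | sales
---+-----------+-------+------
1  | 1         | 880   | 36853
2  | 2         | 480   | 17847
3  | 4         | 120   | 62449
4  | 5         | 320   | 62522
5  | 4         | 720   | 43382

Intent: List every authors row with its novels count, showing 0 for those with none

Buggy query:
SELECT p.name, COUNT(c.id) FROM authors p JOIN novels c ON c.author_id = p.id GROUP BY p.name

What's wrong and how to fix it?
Bug: INNER JOIN drops authors rows that have no matching novels rows

Fix: Switch to LEFT JOIN to retain unmatched parent rows

Corrected query:
SELECT p.name, COUNT(c.id) FROM authors p LEFT JOIN novels c ON c.author_id = p.id GROUP BY p.name

Result:
name    | COUNT(c.id)
--------+------------
Asimov  | 1          
Atwood  | 0          
Austen  | 2          
Le Guin | 1          
Tolkien | 1          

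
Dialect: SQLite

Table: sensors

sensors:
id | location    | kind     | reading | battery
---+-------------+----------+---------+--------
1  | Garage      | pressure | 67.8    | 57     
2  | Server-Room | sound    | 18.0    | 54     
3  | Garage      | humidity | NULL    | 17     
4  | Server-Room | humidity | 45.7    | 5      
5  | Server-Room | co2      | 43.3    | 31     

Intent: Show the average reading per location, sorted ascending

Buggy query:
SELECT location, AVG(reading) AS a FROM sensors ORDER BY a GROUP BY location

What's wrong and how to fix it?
Bug: ORDER BY appears before GROUP BY; SQL clause order requires GROUP BY first

Fix: Reorder: SELECT … FROM … GROUP BY … ORDER BY …

Corrected query:
SELECT location, AVG(reading) AS a FROM sensors GROUP BY location ORDER BY a

Result:
location    | a        
------------+----------
Server-Room | 35.666667
Garage      | 67.8     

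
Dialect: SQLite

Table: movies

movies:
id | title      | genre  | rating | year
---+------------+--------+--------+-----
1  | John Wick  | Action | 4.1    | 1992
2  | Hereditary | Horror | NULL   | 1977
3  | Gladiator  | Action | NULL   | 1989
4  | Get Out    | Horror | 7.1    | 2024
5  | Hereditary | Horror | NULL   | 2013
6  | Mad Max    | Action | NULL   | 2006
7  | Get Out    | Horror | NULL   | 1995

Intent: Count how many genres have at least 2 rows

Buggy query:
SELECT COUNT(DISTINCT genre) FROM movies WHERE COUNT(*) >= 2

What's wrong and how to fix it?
Bug: COUNT(*) cannot appear in WHERE; the per-group count doesn't exist yet

Fix: Use a subquery that GROUPs and filters with HAVING, then count its rows

Corrected query:
SELECT COUNT(*) FROM (SELECT genre FROM movies GROUP BY genre HAVING COUNT(*) >= 2)

Result:
COUNT(*)
--------
2       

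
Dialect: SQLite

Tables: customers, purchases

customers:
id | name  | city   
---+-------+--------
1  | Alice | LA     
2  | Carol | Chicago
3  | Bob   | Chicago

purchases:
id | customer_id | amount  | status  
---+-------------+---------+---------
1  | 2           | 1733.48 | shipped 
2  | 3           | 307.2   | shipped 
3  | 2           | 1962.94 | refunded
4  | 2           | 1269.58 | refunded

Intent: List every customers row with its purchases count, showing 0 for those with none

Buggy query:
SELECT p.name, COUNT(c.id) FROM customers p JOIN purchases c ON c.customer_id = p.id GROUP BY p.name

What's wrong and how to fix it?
Bug: An inner join excludes parents with zero children

Fix: Use LEFT JOIN so parents without children still appear (COUNT(c.id) gives 0)

Corrected query:
SELECT p.name, COUNT(c.id) FROM customers p LEFT JOIN purchases c ON c.customer_id = p.id GROUP BY p.name

Result:
name  | COUNT(c.id)
------+------------
Alice | 0          
Bob   | 1          
Carol | 3          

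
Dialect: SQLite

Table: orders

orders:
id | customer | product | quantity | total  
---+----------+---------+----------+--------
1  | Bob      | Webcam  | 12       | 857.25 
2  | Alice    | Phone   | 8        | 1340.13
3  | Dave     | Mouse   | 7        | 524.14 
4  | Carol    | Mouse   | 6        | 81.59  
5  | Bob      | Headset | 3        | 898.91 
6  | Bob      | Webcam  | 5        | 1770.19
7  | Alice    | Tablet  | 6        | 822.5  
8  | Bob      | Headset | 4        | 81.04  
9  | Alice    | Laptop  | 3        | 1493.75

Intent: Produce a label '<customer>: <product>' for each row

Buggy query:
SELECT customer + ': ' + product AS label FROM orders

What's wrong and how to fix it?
Bug: SQLite uses || for string concatenation; + coerces text to numbers (yielding 0)

Fix: Replace + with || to concatenate text

Corrected query:
SELECT customer || ': ' || product AS label FROM orders

Result:
label        
-------------
Bob: Webcam  
Alice: Phone 
Dave: Mouse  
Carol: Mouse 
Bob: Headset 
Bob: Webcam  
Alice: Tablet
Bob: Headset 
Alice: Laptop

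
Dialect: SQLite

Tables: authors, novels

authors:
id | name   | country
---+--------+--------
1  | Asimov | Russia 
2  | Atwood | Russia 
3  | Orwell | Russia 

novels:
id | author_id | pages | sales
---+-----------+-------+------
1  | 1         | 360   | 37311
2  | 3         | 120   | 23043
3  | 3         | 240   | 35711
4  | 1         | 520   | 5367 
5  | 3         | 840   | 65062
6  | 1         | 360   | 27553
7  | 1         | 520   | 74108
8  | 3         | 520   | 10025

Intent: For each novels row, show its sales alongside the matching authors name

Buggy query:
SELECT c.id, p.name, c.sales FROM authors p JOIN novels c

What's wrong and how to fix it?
Bug: Missing join condition: each novels row is matched to all authors rows instead of just its own

Fix: Add ON c.author_id = p.id to the JOIN

Corrected query:
SELECT c.id, p.name, c.sales FROM authors p JOIN novels c ON c.author_id = p.id

Result:
id | name   | sales
---+--------+------
1  | Asimov | 37311
2  | Orwell | 23043
3  | Orwell | 35711
4  | Asimov | 5367 
5  | Orwell | 65062
6  | Asimov | 27553
7  | Asimov | 74108
8  | Orwell | 10025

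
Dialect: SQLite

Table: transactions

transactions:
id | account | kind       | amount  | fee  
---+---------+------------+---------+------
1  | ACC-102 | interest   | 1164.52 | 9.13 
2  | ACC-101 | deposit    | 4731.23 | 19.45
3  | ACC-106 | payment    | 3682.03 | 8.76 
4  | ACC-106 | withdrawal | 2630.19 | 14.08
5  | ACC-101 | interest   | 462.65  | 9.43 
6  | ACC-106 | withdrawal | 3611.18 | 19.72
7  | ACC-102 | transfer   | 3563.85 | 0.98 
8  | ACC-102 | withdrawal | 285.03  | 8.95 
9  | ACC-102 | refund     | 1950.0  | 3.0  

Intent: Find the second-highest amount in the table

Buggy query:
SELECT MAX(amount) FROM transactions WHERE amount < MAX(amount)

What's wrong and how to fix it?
Bug: The inner MAX is an aggregate inside WHERE, which is not allowed

Fix: Compute the overall MAX in a subquery, then take MAX of rows below it

Corrected query:
SELECT MAX(amount) FROM transactions WHERE amount < (SELECT MAX(amount) FROM transactions)

Result:
MAX(amount)
-----------
3682.03    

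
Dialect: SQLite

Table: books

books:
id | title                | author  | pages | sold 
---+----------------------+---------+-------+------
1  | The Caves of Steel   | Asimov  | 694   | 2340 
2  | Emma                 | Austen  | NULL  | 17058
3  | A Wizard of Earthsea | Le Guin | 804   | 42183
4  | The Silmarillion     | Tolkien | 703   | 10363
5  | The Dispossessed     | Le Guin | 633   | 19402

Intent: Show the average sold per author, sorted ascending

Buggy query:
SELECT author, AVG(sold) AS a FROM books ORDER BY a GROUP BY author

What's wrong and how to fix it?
Bug: ORDER BY appears before GROUP BY; SQL clause order requires GROUP BY first

Fix: Reorder: SELECT … FROM … GROUP BY … ORDER BY …

Corrected query:
SELECT author, AVG(sold) AS a FROM books GROUP BY author ORDER BY a

Result:
author  | a      
--------+--------
Asimov  | 2340   
Tolkien | 10363  
Austen  | 17058  
Le Guin | 30792.5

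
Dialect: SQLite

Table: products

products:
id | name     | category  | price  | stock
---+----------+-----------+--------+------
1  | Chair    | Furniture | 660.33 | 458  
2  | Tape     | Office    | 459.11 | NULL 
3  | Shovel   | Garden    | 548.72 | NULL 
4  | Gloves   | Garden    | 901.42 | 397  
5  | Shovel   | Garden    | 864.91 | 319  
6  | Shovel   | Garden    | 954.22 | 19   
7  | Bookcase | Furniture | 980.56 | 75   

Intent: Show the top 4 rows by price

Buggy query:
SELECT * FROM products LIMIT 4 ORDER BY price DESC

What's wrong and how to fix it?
Bug: LIMIT must come after ORDER BY

Fix: Swap the clauses: ORDER BY first, then LIMIT

Corrected query:
SELECT * FROM products ORDER BY price DESC LIMIT 4

Result:
id | name     | category  | price  | stock
---+----------+-----------+--------+------
7  | Bookcase | Furniture | 980.56 | 75   
6  | Shovel   | Garden    | 954.22 | 19   
4  | Gloves   | Garden    | 901.42 | 397  
5  | Shovel   | Garden    | 864.91 | 319  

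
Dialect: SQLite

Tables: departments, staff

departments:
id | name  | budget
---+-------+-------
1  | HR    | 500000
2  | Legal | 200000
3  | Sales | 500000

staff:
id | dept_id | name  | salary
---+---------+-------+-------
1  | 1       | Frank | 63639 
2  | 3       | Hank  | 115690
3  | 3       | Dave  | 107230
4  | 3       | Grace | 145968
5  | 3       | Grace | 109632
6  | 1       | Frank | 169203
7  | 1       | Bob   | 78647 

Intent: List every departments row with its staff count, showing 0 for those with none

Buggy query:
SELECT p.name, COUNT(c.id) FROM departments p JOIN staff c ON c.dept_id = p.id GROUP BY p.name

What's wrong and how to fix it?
Bug: INNER JOIN drops departments rows that have no matching staff rows

Fix: Use LEFT JOIN so parents without children still appear (COUNT(c.id) gives 0)

Corrected query:
SELECT p.name, COUNT(c.id) FROM departments p LEFT JOIN staff c ON c.dept_id = p.id GROUP BY p.name

Result:
name  | COUNT(c.id)
------+------------
HR    | 3          
Legal | 0          
Sales | 4          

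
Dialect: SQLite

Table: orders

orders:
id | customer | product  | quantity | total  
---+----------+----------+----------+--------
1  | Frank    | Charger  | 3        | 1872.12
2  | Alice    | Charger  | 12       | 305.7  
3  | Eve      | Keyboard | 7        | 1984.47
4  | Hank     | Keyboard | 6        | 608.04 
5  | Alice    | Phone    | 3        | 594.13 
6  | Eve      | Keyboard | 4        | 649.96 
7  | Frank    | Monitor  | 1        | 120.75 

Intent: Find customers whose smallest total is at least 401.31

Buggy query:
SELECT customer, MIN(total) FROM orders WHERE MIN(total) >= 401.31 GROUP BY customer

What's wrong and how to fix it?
Bug: Aggregates like MIN are computed per group after WHERE runs

Fix: Use HAVING for the per-group MIN condition

Corrected query:
SELECT customer, MIN(total) FROM orders GROUP BY customer HAVING MIN(total) >= 401.31

Result:
customer | MIN(total)
---------+-----------
Eve      | 649.96    
Hank     | 608.04    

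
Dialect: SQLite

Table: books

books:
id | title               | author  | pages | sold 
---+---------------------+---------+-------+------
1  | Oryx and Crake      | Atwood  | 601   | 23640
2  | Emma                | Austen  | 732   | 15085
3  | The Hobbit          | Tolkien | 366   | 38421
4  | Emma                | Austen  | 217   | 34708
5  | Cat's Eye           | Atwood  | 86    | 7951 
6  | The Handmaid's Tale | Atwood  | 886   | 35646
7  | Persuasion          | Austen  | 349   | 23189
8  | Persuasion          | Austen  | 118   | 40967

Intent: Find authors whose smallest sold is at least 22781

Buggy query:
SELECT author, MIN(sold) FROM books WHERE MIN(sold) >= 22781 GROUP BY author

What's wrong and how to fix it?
Bug: MIN() in WHERE is a misuse of aggregate

Fix: Use HAVING for the per-group MIN condition

Corrected query:
SELECT author, MIN(sold) FROM books GROUP BY author HAVING MIN(sold) >= 22781

Result:
author  | MIN(sold)
--------+----------
Tolkien | 38421    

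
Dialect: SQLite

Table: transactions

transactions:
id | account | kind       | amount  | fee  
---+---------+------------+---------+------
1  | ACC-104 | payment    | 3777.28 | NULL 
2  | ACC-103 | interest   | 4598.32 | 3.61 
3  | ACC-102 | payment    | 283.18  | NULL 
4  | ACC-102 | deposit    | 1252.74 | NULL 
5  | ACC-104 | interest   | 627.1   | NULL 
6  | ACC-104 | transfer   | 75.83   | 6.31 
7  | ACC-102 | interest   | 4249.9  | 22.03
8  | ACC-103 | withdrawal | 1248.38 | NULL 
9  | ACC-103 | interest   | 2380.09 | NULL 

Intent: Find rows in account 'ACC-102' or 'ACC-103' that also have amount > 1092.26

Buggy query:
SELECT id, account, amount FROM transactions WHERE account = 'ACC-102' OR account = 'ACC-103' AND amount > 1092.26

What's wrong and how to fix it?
Bug: Without parentheses, AND is evaluated before OR, so the amount filter only applies to the 'ACC-103' branch

Fix: Group the OR with parentheses (or use IN), then AND the threshold

Corrected query:
SELECT id, account, amount FROM transactions WHERE (account = 'ACC-102' OR account = 'ACC-103') AND amount > 1092.26

Result:
id | account | amount 
---+---------+--------
2  | ACC-103 | 4598.32
4  | ACC-102 | 1252.74
7  | ACC-102 | 4249.9 
8  | ACC-103 | 1248.38
9  | ACC-103 | 2380.09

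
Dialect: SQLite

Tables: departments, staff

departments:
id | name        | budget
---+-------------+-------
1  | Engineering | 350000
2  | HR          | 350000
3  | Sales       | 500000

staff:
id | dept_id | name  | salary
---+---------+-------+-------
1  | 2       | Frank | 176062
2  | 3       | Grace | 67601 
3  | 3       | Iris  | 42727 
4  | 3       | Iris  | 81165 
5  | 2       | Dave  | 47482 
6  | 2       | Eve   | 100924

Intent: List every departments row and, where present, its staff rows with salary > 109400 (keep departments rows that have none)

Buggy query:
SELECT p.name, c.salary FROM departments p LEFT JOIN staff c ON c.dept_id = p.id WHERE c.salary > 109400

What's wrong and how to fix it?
Bug: Filtering c.salary in WHERE discards the NULL rows produced by LEFT JOIN, turning it into an inner join

Fix: Put 'c.salary > 109400' in the JOIN's ON clause instead of WHERE

Corrected query:
SELECT p.name, c.salary FROM departments p LEFT JOIN staff c ON c.dept_id = p.id AND c.salary > 109400

Result:
name        | salary
------------+-------
Engineering | NULL  
HR          | 176062
Sales       | NULL  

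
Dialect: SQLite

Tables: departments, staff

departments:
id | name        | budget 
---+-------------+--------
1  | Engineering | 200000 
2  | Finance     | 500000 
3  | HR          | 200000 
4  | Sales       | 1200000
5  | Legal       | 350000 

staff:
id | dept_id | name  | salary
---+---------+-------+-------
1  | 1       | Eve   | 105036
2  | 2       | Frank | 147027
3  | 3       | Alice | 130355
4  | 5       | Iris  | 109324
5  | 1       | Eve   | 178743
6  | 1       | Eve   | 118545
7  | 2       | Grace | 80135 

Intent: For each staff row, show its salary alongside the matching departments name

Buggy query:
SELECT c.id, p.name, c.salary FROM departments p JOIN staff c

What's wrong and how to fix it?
Bug: Missing join condition: each staff row is matched to all departments rows instead of just its own

Fix: Add ON c.dept_id = p.id to the JOIN

Corrected query:
SELECT c.id, p.name, c.salary FROM departments p JOIN staff c ON c.dept_id = p.id

Result:
id | name        | salary
---+-------------+-------
1  | Engineering | 105036
2  | Finance     | 147027
3  | HR          | 130355
4  | Legal       | 109324
5  | Engineering | 178743
6  | Engineering | 118545
7  | Finance     | 80135 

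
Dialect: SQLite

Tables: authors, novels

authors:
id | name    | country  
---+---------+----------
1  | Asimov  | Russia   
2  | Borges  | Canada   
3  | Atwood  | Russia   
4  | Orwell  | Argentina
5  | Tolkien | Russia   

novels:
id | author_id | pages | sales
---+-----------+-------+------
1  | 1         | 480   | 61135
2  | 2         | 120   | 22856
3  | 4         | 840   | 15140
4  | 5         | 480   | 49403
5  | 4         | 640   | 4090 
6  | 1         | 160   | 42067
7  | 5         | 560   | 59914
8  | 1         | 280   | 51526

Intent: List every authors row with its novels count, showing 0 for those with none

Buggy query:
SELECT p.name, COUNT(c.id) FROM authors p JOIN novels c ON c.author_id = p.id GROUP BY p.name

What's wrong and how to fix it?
Bug: INNER JOIN drops authors rows that have no matching novels rows

Fix: Use LEFT JOIN so parents without children still appear (COUNT(c.id) gives 0)

Corrected query:
SELECT p.name, COUNT(c.id) FROM authors p LEFT JOIN novels c ON c.author_id = p.id GROUP BY p.name

Result:
name    | COUNT(c.id)
--------+------------
Asimov  | 3          
Atwood  | 0          
Borges  | 1          
Orwell  | 2          
Tolkien | 2          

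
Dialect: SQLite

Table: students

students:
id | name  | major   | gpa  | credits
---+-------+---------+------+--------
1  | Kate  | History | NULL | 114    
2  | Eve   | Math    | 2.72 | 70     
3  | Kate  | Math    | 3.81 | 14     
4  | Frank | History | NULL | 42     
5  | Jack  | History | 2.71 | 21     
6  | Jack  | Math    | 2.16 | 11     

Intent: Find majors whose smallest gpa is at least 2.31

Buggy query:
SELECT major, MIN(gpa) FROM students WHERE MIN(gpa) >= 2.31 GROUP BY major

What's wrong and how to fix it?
Bug: Aggregates like MIN are computed per group after WHERE runs

Fix: Use HAVING for the per-group MIN condition

Corrected query:
SELECT major, MIN(gpa) FROM students GROUP BY major HAVING MIN(gpa) >= 2.31

Result:
major   | MIN(gpa)
--------+---------
History | 2.71    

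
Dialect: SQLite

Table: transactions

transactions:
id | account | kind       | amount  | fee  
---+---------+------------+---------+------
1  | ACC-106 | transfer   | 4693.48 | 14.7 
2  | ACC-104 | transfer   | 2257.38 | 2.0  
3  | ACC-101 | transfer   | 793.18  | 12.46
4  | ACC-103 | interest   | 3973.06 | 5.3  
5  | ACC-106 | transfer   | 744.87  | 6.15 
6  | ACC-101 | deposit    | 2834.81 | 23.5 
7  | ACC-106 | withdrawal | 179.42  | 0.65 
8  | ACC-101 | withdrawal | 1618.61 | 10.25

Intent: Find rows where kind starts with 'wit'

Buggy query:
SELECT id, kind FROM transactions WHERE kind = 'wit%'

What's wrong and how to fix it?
Bug: Wildcards only work with LIKE; '=' treats '%' as a literal character

Fix: Use LIKE for wildcard pattern matching

Corrected query:
SELECT id, kind FROM transactions WHERE kind LIKE 'wit%'

Result:
id | kind      
---+-----------
7  | withdrawal
8  | withdrawal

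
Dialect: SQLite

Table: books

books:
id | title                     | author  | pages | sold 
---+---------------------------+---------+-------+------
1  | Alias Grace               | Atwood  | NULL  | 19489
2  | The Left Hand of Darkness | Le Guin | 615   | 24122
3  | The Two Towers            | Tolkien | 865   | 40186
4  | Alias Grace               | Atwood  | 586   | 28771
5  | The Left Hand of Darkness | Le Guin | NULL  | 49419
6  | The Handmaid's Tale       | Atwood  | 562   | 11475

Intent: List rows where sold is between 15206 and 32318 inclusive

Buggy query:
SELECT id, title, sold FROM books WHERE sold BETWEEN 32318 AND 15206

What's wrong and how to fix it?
Bug: The bounds are reversed; BETWEEN a AND b requires a <= b to match anything

Fix: Swap the bounds so the smaller value comes first

Corrected query:
SELECT id, title, sold FROM books WHERE sold BETWEEN 15206 AND 32318

Result:
id | title                     | sold 
---+---------------------------+------
1  | Alias Grace               | 19489
2  | The Left Hand of Darkness | 24122
4  | Alias Grace               | 28771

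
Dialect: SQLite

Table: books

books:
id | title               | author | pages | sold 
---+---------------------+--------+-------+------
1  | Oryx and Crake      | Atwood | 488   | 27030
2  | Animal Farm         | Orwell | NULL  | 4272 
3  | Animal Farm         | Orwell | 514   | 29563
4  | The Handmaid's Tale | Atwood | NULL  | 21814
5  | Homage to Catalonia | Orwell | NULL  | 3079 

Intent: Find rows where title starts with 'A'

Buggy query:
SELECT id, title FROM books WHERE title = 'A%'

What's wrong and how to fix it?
Bug: Wildcards only work with LIKE; '=' treats '%' as a literal character

Fix: Replace '=' with LIKE so 'A%' is treated as a pattern

Corrected query:
SELECT id, title FROM books WHERE title LIKE 'A%'

Result:
id | title      
---+------------
2  | Animal Farm
3  | Animal Farm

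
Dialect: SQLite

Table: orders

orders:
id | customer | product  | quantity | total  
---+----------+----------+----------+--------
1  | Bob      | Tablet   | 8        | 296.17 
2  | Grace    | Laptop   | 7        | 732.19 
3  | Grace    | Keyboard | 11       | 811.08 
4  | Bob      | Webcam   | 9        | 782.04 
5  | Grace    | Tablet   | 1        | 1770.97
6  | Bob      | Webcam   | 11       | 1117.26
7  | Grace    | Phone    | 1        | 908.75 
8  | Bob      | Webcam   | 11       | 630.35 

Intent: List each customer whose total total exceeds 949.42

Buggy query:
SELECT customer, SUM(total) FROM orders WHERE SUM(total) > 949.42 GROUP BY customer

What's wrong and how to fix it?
Bug: SUM(total) is an aggregate, but WHERE filters rows before aggregation

Fix: Move the aggregate condition to a HAVING clause

Corrected query:
SELECT customer, SUM(total) FROM orders GROUP BY customer HAVING SUM(total) > 949.42

Result:
customer | SUM(total)
---------+-----------
Bob      | 2825.82   
Grace    | 4222.99   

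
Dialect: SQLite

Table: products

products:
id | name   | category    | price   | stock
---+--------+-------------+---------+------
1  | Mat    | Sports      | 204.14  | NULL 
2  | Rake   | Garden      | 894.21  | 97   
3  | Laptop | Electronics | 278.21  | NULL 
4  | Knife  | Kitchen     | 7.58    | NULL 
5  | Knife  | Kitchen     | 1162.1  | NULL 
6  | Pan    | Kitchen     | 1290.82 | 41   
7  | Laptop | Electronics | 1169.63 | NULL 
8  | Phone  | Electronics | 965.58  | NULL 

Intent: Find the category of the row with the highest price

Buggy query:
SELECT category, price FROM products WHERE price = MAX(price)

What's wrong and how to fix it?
Bug: MAX(price) is an aggregate and cannot be used directly in WHERE

Fix: Wrap MAX in a scalar subquery so WHERE compares against a single value

Corrected query:
SELECT category, price FROM products WHERE price = (SELECT MAX(price) FROM products)

Result:
category | price  
---------+--------
Kitchen  | 1290.82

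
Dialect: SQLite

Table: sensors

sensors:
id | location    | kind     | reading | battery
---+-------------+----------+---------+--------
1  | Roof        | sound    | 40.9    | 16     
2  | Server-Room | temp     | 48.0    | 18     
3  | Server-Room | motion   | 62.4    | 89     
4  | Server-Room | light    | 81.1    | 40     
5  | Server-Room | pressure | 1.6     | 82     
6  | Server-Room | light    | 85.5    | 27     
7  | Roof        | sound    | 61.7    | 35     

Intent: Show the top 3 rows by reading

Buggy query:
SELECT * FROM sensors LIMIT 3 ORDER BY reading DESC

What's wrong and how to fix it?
Bug: ORDER BY cannot follow LIMIT; LIMIT is the final clause

Fix: Swap the clauses: ORDER BY first, then LIMIT

Corrected query:
SELECT * FROM sensors ORDER BY reading DESC LIMIT 3

Result:
id | location    | kind   | reading | battery
---+-------------+--------+---------+--------
6  | Server-Room | light  | 85.5    | 27     
4  | Server-Room | light  | 81.1    | 40     
3  | Server-Room | motion | 62.4    | 89     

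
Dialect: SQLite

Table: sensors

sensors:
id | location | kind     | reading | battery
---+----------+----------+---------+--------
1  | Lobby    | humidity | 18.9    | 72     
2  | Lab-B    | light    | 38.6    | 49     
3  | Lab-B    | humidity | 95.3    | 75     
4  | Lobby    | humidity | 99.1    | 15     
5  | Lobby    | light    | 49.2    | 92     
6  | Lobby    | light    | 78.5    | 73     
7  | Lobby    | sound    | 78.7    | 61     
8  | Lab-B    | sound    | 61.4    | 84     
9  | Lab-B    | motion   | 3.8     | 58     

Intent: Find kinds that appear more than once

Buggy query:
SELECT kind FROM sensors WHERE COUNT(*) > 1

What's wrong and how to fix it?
Bug: COUNT(*) is an aggregate and cannot be used in WHERE

Fix: GROUP BY kind, then filter groups with HAVING COUNT(*) > 1

Corrected query:
SELECT kind FROM sensors GROUP BY kind HAVING COUNT(*) > 1

Result:
kind    
--------
humidity
light   
sound   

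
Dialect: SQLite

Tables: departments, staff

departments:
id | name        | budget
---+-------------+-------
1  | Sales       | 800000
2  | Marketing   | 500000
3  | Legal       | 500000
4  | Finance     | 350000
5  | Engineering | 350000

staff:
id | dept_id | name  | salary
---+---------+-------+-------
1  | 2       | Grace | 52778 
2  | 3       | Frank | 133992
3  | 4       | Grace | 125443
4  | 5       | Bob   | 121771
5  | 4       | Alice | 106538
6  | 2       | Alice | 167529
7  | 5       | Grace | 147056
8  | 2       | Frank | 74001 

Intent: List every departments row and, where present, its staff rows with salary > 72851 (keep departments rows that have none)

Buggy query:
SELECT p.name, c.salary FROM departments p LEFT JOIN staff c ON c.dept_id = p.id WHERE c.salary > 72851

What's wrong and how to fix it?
Bug: Filtering c.salary in WHERE discards the NULL rows produced by LEFT JOIN, turning it into an inner join

Fix: Move the right-table condition into the ON clause so unmatched parents are kept

Corrected query:
SELECT p.name, c.salary FROM departments p LEFT JOIN staff c ON c.dept_id = p.id AND c.salary > 72851

Result:
name        | salary
------------+-------
Sales       | NULL  
Marketing   | 74001 
Marketing   | 167529
Legal       | 133992
Finance     | 106538
Finance     | 125443
Engineering | 121771
Engineering | 147056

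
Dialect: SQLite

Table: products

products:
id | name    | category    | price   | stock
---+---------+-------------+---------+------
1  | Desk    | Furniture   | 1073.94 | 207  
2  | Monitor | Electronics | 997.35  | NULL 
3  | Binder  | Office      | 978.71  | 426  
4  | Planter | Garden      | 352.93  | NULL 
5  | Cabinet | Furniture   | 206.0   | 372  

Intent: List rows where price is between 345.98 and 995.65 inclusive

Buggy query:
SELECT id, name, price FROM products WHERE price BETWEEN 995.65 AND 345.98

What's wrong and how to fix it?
Bug: BETWEEN expects the lower bound first; with 995.65 AND 345.98 the range is empty

Fix: Swap the bounds so the smaller value comes first

Corrected query:
SELECT id, name, price FROM products WHERE price BETWEEN 345.98 AND 995.65

Result:
id | name    | price 
---+---------+-------
3  | Binder  | 978.71
4  | Planter | 352.93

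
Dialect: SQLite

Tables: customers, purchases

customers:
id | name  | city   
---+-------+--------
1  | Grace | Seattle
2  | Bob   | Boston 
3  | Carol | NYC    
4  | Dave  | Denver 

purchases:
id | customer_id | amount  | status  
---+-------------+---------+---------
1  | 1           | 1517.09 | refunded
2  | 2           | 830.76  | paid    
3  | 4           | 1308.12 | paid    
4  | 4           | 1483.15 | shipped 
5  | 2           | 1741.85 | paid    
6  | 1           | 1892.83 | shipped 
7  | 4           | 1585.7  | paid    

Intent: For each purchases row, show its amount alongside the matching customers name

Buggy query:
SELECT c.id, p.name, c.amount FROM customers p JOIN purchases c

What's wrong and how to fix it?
Bug: Missing join condition: each purchases row is matched to all customers rows instead of just its own

Fix: Add ON c.customer_id = p.id to the JOIN

Corrected query:
SELECT c.id, p.name, c.amount FROM customers p JOIN purchases c ON c.customer_id = p.id

Result:
id | name  | amount 
---+-------+--------
1  | Grace | 1517.09
2  | Bob   | 830.76 
3  | Dave  | 1308.12
4  | Dave  | 1483.15
5  | Bob   | 1741.85
6  | Grace | 1892.83
7  | Dave  | 1585.7 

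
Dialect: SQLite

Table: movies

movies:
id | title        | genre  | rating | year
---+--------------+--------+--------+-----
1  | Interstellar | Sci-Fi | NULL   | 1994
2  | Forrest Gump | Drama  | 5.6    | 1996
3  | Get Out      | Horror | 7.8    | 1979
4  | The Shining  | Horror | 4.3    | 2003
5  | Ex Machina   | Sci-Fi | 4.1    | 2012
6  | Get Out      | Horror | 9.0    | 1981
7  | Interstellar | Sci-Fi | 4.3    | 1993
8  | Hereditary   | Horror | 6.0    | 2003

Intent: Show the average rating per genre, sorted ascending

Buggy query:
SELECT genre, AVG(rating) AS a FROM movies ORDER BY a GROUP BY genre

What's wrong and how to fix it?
Bug: GROUP BY must precede ORDER BY

Fix: Reorder: SELECT … FROM … GROUP BY … ORDER BY …

Corrected query:
SELECT genre, AVG(rating) AS a FROM movies GROUP BY genre ORDER BY a

Result:
genre  | a    
-------+------
Sci-Fi | 4.2  
Drama  | 5.6  
Horror | 6.775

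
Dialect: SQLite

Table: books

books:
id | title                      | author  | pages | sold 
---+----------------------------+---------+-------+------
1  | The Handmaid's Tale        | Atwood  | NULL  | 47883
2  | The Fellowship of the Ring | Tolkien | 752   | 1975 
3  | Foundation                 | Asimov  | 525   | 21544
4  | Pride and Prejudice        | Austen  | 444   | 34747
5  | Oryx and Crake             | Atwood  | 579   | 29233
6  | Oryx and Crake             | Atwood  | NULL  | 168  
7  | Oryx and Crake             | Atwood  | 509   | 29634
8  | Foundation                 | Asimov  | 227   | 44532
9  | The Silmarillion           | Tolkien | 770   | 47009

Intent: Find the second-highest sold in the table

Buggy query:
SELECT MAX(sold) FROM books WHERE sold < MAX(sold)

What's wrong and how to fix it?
Bug: MAX(sold) on the right of the comparison is an aggregate-in-WHERE error

Fix: Put the inner MAX in a scalar subquery

Corrected query:
SELECT MAX(sold) FROM books WHERE sold < (SELECT MAX(sold) FROM books)

Result:
MAX(sold)
---------
47009    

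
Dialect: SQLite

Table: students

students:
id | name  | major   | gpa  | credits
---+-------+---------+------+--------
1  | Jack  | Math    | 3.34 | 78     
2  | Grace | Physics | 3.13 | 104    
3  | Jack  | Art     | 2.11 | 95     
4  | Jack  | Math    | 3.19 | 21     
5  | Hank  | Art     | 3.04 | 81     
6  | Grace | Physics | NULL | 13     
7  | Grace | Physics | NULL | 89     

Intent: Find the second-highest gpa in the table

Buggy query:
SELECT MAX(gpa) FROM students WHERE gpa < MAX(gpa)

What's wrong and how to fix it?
Bug: The inner MAX is an aggregate inside WHERE, which is not allowed

Fix: Put the inner MAX in a scalar subquery

Corrected query:
SELECT MAX(gpa) FROM students WHERE gpa < (SELECT MAX(gpa) FROM students)

Result:
MAX(gpa)
--------
3.19    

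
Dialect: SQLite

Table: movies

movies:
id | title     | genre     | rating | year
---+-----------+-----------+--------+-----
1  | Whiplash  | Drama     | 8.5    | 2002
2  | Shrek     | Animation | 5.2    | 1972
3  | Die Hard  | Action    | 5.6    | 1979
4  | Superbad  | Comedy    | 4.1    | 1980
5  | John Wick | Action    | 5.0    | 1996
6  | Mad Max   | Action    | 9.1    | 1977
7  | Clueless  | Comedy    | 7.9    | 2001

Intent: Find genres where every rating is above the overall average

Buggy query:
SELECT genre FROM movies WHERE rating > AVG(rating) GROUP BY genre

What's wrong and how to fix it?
Bug: AVG() is an aggregate; it can't sit directly in WHERE

Fix: Compute the overall average in a scalar subquery and compare each group's MIN against it in HAVING

Corrected query:
SELECT genre FROM movies GROUP BY genre HAVING MIN(rating) > (SELECT AVG(rating) FROM movies)

Result:
genre
-----
Drama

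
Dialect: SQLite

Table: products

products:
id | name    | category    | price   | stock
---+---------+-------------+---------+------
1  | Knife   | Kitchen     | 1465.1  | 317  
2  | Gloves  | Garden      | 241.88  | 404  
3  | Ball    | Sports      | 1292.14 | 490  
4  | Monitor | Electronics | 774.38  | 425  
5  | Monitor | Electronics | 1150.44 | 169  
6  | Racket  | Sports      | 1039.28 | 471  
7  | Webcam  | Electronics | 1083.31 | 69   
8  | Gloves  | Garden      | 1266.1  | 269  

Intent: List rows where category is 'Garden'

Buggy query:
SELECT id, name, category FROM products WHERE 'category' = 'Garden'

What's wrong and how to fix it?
Bug: 'category' in single quotes is a string literal, not the column; the comparison is literal-vs-literal and never true

Fix: Remove the quotes around the column name (or use double quotes for an identifier)

Corrected query:
SELECT id, name, category FROM products WHERE category = 'Garden'

Result:
id | name   | category
---+--------+---------
2  | Gloves | Garden  
8  | Gloves | Garden  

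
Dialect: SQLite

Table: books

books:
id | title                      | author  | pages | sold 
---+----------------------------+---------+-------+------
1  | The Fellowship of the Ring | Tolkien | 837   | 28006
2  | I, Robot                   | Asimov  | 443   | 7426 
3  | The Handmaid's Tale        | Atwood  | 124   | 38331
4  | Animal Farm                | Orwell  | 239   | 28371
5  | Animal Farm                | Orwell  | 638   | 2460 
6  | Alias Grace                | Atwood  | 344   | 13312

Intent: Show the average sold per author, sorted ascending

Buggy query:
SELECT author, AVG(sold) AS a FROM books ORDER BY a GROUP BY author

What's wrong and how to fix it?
Bug: ORDER BY appears before GROUP BY; SQL clause order requires GROUP BY first

Fix: Move ORDER BY to the end, after GROUP BY

Corrected query:
SELECT author, AVG(sold) AS a FROM books GROUP BY author ORDER BY a

Result:
author  | a      
--------+--------
Asimov  | 7426   
Orwell  | 15415.5
Atwood  | 25821.5
Tolkien | 28006  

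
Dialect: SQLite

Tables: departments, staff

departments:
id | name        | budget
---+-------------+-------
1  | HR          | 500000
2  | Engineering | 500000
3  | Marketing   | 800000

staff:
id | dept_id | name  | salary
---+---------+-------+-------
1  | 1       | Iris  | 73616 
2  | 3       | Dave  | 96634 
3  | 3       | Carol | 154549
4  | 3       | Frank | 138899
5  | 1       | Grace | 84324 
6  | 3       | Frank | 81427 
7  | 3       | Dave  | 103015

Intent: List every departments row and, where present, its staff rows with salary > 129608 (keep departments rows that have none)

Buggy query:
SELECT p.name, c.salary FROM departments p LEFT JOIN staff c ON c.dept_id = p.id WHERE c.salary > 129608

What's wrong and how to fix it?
Bug: Filtering c.salary in WHERE discards the NULL rows produced by LEFT JOIN, turning it into an inner join

Fix: Put 'c.salary > 129608' in the JOIN's ON clause instead of WHERE

Corrected query:
SELECT p.name, c.salary FROM departments p LEFT JOIN staff c ON c.dept_id = p.id AND c.salary > 129608

Result:
name        | salary
------------+-------
HR          | NULL  
Engineering | NULL  
Marketing   | 138899
Marketing   | 154549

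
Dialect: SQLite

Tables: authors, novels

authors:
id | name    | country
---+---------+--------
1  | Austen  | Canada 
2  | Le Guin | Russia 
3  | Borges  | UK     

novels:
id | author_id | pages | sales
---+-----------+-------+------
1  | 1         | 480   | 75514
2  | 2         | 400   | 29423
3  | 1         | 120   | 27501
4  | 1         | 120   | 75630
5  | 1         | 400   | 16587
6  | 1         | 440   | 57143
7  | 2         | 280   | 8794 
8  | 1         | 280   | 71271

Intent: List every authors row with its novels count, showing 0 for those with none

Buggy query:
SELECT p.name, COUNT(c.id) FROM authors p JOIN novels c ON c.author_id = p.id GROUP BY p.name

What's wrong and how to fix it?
Bug: INNER JOIN drops authors rows that have no matching novels rows

Fix: Switch to LEFT JOIN to retain unmatched parent rows

Corrected query:
SELECT p.name, COUNT(c.id) FROM authors p LEFT JOIN novels c ON c.author_id = p.id GROUP BY p.name

Result:
name    | COUNT(c.id)
--------+------------
Austen  | 6          
Borges  | 0          
Le Guin | 2          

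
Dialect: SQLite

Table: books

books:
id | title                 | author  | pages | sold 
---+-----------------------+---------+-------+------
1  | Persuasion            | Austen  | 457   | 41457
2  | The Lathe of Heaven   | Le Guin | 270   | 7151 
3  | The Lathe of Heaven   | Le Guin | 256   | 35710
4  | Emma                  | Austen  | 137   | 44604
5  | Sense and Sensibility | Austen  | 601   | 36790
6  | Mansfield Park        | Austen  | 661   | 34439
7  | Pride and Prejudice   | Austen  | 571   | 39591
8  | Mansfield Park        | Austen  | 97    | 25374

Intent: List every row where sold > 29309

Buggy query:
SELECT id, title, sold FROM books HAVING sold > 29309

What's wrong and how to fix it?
Bug: This is a non-aggregate query (no GROUP BY, no aggregates), so in SQLite the HAVING clause is invalid here; a row-level condition belongs in WHERE

Fix: Use WHERE for row-level filtering

Corrected query:
SELECT id, title, sold FROM books WHERE sold > 29309

Result:
id | title                 | sold 
---+-----------------------+------
1  | Persuasion            | 41457
3  | The Lathe of Heaven   | 35710
4  | Emma                  | 44604
5  | Sense and Sensibility | 36790
6  | Mansfield Park        | 34439
7  | Pride and Prejudice   | 39591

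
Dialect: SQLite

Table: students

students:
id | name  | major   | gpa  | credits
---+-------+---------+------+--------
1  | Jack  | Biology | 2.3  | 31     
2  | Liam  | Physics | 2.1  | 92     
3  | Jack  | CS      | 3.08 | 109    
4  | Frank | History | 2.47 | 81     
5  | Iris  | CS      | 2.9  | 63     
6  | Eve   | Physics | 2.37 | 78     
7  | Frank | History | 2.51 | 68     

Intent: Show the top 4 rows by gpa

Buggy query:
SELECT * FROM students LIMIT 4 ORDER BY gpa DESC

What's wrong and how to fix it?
Bug: LIMIT must come after ORDER BY

Fix: Swap the clauses: ORDER BY first, then LIMIT

Corrected query:
SELECT * FROM students ORDER BY gpa DESC LIMIT 4

Result:
id | name  | major   | gpa  | credits
---+-------+---------+------+--------
3  | Jack  | CS      | 3.08 | 109    
5  | Iris  | CS      | 2.9  | 63     
7  | Frank | History | 2.51 | 68     
4  | Frank | History | 2.47 | 81     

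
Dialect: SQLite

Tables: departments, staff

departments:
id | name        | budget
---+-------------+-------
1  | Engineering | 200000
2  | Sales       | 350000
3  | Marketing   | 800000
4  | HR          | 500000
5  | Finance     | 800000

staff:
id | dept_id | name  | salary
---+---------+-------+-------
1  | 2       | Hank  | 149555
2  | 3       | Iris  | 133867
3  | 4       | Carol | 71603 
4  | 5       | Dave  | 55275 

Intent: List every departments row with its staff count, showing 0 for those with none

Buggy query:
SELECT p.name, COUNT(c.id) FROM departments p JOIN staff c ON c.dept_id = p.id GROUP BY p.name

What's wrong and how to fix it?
Bug: INNER JOIN drops departments rows that have no matching staff rows

Fix: Use LEFT JOIN so parents without children still appear (COUNT(c.id) gives 0)

Corrected query:
SELECT p.name, COUNT(c.id) FROM departments p LEFT JOIN staff c ON c.dept_id = p.id GROUP BY p.name

Result:
name        | COUNT(c.id)
------------+------------
Engineering | 0          
Finance     | 1          
HR          | 1          
Marketing   | 1          
Sales       | 1          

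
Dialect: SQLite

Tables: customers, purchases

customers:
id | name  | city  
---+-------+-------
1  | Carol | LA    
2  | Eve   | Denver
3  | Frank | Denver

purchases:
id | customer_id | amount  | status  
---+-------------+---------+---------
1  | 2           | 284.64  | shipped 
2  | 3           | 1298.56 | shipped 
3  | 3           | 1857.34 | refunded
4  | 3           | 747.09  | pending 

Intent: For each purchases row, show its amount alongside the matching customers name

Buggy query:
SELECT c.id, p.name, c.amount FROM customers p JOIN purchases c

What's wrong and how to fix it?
Bug: JOIN with no ON clause produces a cartesian product; every purchases row pairs with every customers row

Fix: Specify the join condition linking the foreign key to the parent id

Corrected query:
SELECT c.id, p.name, c.amount FROM customers p JOIN purchases c ON c.customer_id = p.id

Result:
id | name  | amount 
---+-------+--------
1  | Eve   | 284.64 
2  | Frank | 1298.56
3  | Frank | 1857.34
4  | Frank | 747.09 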